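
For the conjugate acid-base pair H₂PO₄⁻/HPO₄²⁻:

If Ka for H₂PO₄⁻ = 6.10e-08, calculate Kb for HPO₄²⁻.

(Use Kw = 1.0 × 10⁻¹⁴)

For a conjugate pair Ka × Kb = Kw, so Kb = Kw/Ka = 1.0 × 10⁻¹⁴ / 6.10e-08 = 1.64e-07.

K_b = 1.64e-07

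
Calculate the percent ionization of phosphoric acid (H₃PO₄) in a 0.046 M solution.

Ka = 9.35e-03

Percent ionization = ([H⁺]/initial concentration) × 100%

Using Ka equilibrium: x² + Ka×x - Ka×C = 0. Solving: [H⁺] = 1.6584e-02. Percent = (1.6584e-02/0.046) × 100

Percent ionization = 36.1%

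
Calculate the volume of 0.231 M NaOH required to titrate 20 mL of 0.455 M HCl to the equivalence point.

At equivalence: moles acid = moles base. moles HCl = 0.455 × 20/1000 = 0.0091 mol. V_base = moles / 0.231 × 1000 = 39.4 mL.

V_{base} = 39.4 mL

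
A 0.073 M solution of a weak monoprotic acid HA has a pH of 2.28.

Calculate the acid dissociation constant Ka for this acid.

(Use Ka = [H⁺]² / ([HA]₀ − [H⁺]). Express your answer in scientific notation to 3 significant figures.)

[H⁺] = 10^(−pH) = 10^(−2.28) = 5.248e-03 M. For HA ⇌ H⁺ + A⁻, Ka = [H⁺][A⁻]/[HA] = [H⁺]² / ([HA]₀ − [H⁺]) = (5.248e-03)² / (0.073 − 5.248e-03) = 4.07e-04.

K_a = 4.07e-04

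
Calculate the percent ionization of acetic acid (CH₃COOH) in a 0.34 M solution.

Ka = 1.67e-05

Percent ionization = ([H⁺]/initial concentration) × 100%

Using Ka equilibrium: x² + Ka×x - Ka×C = 0. Solving: [H⁺] = 2.3745e-03. Percent = (2.3745e-03/0.34) × 100

Percent ionization = 0.698%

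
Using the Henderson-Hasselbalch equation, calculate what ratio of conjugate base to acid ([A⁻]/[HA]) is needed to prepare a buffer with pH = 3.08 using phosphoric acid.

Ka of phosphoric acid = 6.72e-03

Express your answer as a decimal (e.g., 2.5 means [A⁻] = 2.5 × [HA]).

pKa = -log(6.72e-03) = 2.1726. pH = pKa + log([A⁻]/[HA]), so log([A⁻]/[HA]) = pH − pKa = 3.08 − 2.1726 = 0.9074. [A⁻]/[HA] = 10^(0.9074) = 8.08

[A⁻]/[HA] = 8.08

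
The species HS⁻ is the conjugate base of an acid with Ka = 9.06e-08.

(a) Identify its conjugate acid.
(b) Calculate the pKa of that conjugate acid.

(a) The conjugate acid is formed by adding one H⁺ to HS⁻, giving H₂S. (b) pKa = -log(Ka) = -log(9.06e-08) = 7.04.

Conjugate acid: H₂S; pK_a = 7.04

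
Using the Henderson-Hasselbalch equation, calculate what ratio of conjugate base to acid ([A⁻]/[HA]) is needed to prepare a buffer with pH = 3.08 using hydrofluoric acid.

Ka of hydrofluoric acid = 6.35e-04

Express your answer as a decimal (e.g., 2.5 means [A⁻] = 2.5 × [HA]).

pKa = -log(6.35e-04) = 3.1972. pH = pKa + log([A⁻]/[HA]), so log([A⁻]/[HA]) = pH − pKa = 3.08 − 3.1972 = -0.1172. [A⁻]/[HA] = 10^(-0.1172) = 0.763

[A⁻]/[HA] = 0.763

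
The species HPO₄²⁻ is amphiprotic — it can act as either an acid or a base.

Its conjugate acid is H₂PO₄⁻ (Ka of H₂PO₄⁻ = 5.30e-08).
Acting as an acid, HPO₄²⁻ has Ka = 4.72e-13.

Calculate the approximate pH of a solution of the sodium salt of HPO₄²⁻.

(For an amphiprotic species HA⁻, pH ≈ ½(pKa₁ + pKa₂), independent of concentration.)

pKa₁ = -log(5.30e-08) = 7.28; pKa₂ = -log(4.72e-13) = 12.33. For an amphiprotic species, pH ≈ ½(pKa₁ + pKa₂) = ½(7.28 + 12.33) = 9.80.

pH = 9.80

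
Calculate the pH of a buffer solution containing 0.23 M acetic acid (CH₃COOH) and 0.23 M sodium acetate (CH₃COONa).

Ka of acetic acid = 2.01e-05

pKa = -log(2.01e-05) = 4.70. pH = pKa + log([A⁻]/[HA]) = 4.70 + log(0.23/0.23)

pH = 4.70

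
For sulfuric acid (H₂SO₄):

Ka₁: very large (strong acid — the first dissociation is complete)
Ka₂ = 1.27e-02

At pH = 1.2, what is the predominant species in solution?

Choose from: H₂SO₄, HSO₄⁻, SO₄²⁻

The first dissociation is complete, so H₂SO₄ itself is never the predominant species in water; pKa₂ = -log(1.27e-02) = 1.90. For a polyprotic acid the predominant species crosses at each pKa: below pKa_n the protonated form dominates, above it the deprotonated form does. At pH = 1.2, the predominant species is HSO₄⁻.

HSO₄⁻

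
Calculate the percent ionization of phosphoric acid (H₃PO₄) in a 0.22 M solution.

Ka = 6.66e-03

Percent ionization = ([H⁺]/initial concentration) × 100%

Using Ka equilibrium: x² + Ka×x - Ka×C = 0. Solving: [H⁺] = 3.5093e-02. Percent = (3.5093e-02/0.22) × 100

Percent ionization = 16%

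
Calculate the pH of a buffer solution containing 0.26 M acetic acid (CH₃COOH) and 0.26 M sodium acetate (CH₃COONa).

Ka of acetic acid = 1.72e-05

pKa = -log(1.72e-05) = 4.76. pH = pKa + log([A⁻]/[HA]) = 4.76 + log(0.26/0.26)

pH = 4.76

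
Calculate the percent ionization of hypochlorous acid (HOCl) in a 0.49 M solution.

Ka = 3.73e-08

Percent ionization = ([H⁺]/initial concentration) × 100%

Using Ka equilibrium: x² + Ka×x - Ka×C = 0. Solving: [H⁺] = 1.3517e-04. Percent = (1.3517e-04/0.49) × 100

Percent ionization = 0.0276%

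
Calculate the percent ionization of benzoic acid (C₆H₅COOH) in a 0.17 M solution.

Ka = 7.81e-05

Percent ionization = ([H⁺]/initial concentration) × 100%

Using Ka equilibrium: x² + Ka×x - Ka×C = 0. Solving: [H⁺] = 3.6049e-03. Percent = (3.6049e-03/0.17) × 100

Percent ionization = 2.12%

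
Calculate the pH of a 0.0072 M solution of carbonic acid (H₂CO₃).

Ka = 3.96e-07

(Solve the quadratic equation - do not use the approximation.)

x² + Ka×x - Ka×C = 0. Using quadratic formula: [H⁺] = 5.3199e-05

pH = 4.27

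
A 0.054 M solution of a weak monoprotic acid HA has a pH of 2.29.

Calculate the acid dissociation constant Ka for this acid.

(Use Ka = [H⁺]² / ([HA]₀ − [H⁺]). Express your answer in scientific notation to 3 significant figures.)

[H⁺] = 10^(−pH) = 10^(−2.29) = 5.129e-03 M. For HA ⇌ H⁺ + A⁻, Ka = [H⁺][A⁻]/[HA] = [H⁺]² / ([HA]₀ − [H⁺]) = (5.129e-03)² / (0.054 − 5.129e-03) = 5.38e-04.

K_a = 5.38e-04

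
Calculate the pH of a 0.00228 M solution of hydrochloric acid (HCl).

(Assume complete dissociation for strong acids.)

[H⁺] = 0.00228 M for strong acid. pH = -log[H⁺] = -log(0.00228)

pH = 2.64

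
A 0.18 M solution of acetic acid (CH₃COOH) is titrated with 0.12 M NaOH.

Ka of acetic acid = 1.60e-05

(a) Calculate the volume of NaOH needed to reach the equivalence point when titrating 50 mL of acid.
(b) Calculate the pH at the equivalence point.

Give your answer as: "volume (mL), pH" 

moles acid = 0.18 × 50/1000 = 0.009 mol; V_base = moles/0.12 × 1000 = 75.0 mL. At equivalence only the conjugate base is present: [A⁻] = 0.009/0.125 = 7.2000e-02 M. Kb = Kw/Ka = 6.25e-10; [OH⁻] = √(Kb × [A⁻]) = 6.7082e-06; pOH = 5.17; pH = 14 - pOH = 8.83.

V = 75.0 mL, pH = 8.83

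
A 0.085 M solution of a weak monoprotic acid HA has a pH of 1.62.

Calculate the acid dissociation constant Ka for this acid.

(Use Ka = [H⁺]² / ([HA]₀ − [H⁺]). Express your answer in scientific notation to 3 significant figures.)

[H⁺] = 10^(−pH) = 10^(−1.62) = 2.399e-02 M. For HA ⇌ H⁺ + A⁻, Ka = [H⁺][A⁻]/[HA] = [H⁺]² / ([HA]₀ − [H⁺]) = (2.399e-02)² / (0.085 − 2.399e-02) = 9.43e-03.

K_a = 9.43e-03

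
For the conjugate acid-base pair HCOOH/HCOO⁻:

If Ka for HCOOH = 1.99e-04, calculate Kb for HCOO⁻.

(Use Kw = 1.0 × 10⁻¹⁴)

For a conjugate pair Ka × Kb = Kw, so Kb = Kw/Ka = 1.0 × 10⁻¹⁴ / 1.99e-04 = 5.03e-11.

K_b = 5.03e-11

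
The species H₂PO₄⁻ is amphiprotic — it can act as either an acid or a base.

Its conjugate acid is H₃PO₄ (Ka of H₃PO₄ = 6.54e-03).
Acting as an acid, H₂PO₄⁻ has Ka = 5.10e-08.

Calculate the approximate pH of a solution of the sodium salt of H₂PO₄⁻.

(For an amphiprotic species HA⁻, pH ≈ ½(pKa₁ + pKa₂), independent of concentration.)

pKa₁ = -log(6.54e-03) = 2.18; pKa₂ = -log(5.10e-08) = 7.29. For an amphiprotic species, pH ≈ ½(pKa₁ + pKa₂) = ½(2.18 + 7.29) = 4.74.

pH = 4.74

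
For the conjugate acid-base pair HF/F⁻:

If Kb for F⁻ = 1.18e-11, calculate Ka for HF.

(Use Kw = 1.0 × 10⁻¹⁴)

For a conjugate pair Ka × Kb = Kw, so Ka = Kw/Kb = 1.0 × 10⁻¹⁴ / 1.18e-11 = 8.47e-04.

K_a = 8.47e-04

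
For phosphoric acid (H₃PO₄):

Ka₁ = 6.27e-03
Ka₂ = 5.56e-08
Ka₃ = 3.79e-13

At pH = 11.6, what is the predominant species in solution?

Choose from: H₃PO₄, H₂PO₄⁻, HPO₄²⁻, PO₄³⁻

pKa₁ = 2.20, pKa₂ = 7.25, pKa₃ = 12.42. For a polyprotic acid the predominant species crosses at each pKa: below pKa_n the protonated form dominates, above it the deprotonated form does. At pH = 11.6, the predominant species is HPO₄²⁻.

HPO₄²⁻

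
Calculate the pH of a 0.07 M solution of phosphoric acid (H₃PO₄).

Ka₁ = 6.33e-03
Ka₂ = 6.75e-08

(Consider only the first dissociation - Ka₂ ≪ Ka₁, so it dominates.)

First dissociation dominates. From Ka₁ = [H⁺][HA⁻]/[H₂A], x² + Ka₁·x − Ka₁·C = 0 with C = 0.07 M and Ka₁ = 6.33e-03. Solving: [H⁺] = (−Ka₁ + √(Ka₁² + 4·Ka₁·C)) / 2 = 1.8122e-02 M. pH = -log(1.8122e-02) = 1.74.

pH = 1.74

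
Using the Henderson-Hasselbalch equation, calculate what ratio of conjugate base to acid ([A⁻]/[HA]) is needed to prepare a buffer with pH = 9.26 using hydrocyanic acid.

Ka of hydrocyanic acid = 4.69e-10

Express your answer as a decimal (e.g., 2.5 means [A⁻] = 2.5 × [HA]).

pKa = -log(4.69e-10) = 9.3288. pH = pKa + log([A⁻]/[HA]), so log([A⁻]/[HA]) = pH − pKa = 9.26 − 9.3288 = -0.0688. [A⁻]/[HA] = 10^(-0.0688) = 0.853

[A⁻]/[HA] = 0.853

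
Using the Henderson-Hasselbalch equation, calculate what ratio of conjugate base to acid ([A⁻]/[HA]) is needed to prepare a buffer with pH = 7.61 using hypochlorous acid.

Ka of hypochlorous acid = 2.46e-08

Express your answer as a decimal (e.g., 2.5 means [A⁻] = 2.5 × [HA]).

pKa = -log(2.46e-08) = 7.6091. pH = pKa + log([A⁻]/[HA]), so log([A⁻]/[HA]) = pH − pKa = 7.61 − 7.6091 = 0.0009. [A⁻]/[HA] = 10^(0.0009) = 1.00

[A⁻]/[HA] = 1.00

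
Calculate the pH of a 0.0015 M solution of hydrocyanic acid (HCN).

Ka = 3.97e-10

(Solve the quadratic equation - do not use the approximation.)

x² + Ka×x - Ka×C = 0. Using quadratic formula: [H⁺] = 7.7149e-07

pH = 6.11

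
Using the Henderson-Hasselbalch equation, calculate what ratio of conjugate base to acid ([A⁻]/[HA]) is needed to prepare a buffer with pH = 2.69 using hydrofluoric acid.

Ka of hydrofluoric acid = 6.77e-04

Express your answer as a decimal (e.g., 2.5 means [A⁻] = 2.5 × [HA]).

pKa = -log(6.77e-04) = 3.1694. pH = pKa + log([A⁻]/[HA]), so log([A⁻]/[HA]) = pH − pKa = 2.69 − 3.1694 = -0.4794. [A⁻]/[HA] = 10^(-0.4794) = 0.332

[A⁻]/[HA] = 0.332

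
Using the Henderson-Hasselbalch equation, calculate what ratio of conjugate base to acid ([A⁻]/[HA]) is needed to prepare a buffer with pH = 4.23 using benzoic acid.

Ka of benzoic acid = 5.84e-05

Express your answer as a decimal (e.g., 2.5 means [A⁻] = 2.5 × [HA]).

pKa = -log(5.84e-05) = 4.2336. pH = pKa + log([A⁻]/[HA]), so log([A⁻]/[HA]) = pH − pKa = 4.23 − 4.2336 = -0.0036. [A⁻]/[HA] = 10^(-0.0036) = 0.992

[A⁻]/[HA] = 0.992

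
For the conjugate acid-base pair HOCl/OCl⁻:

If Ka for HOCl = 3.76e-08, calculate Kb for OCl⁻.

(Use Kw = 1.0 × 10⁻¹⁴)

For a conjugate pair Ka × Kb = Kw, so Kb = Kw/Ka = 1.0 × 10⁻¹⁴ / 3.76e-08 = 2.66e-07.

K_b = 2.66e-07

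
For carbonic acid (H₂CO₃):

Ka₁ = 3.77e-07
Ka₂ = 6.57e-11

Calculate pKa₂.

pKa₂ = -log(Ka₂) = -log(6.57e-11) = 10.18.

pK_{a2} = 10.18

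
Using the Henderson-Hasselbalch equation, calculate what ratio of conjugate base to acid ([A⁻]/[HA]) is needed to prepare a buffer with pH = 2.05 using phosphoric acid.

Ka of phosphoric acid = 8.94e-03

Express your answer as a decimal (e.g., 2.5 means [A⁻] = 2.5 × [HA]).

pKa = -log(8.94e-03) = 2.0487. pH = pKa + log([A⁻]/[HA]), so log([A⁻]/[HA]) = pH − pKa = 2.05 − 2.0487 = 0.0013. [A⁻]/[HA] = 10^(0.0013) = 1.00

[A⁻]/[HA] = 1.00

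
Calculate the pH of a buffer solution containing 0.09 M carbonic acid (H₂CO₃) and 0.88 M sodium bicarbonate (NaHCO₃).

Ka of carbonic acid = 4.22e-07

pKa = -log(4.22e-07) = 6.37. pH = pKa + log([A⁻]/[HA]) = 6.37 + log(0.88/0.09)

pH = 7.36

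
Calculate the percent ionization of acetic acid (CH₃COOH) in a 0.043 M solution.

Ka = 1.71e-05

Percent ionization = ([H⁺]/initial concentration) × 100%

Using Ka equilibrium: x² + Ka×x - Ka×C = 0. Solving: [H⁺] = 8.4899e-04. Percent = (8.4899e-04/0.043) × 100

Percent ionization = 1.97%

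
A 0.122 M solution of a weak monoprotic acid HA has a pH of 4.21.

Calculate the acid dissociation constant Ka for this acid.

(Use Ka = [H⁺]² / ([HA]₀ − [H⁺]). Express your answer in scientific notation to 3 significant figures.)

[H⁺] = 10^(−pH) = 10^(−4.21) = 6.166e-05 M. For HA ⇌ H⁺ + A⁻, Ka = [H⁺][A⁻]/[HA] = [H⁺]² / ([HA]₀ − [H⁺]) = (6.166e-05)² / (0.122 − 6.166e-05) = 3.12e-08.

K_a = 3.12e-08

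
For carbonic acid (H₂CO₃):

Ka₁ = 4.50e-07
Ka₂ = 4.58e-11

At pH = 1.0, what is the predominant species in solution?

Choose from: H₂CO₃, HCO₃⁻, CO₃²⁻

pKa₁ = 6.35, pKa₂ = 10.34. For a polyprotic acid the predominant species crosses at each pKa: below pKa_n the protonated form dominates, above it the deprotonated form does. At pH = 1.0, the predominant species is H₂CO₃.

H₂CO₃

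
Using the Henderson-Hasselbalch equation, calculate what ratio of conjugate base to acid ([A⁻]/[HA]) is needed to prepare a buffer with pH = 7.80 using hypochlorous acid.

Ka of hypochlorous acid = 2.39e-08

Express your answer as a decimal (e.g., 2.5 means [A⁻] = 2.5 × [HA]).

pKa = -log(2.39e-08) = 7.6216. pH = pKa + log([A⁻]/[HA]), so log([A⁻]/[HA]) = pH − pKa = 7.80 − 7.6216 = 0.1784. [A⁻]/[HA] = 10^(0.1784) = 1.51

[A⁻]/[HA] = 1.51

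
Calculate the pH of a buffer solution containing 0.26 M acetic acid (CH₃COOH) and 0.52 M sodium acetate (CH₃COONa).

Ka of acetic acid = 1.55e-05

pKa = -log(1.55e-05) = 4.81. pH = pKa + log([A⁻]/[HA]) = 4.81 + log(0.52/0.26)

pH = 5.11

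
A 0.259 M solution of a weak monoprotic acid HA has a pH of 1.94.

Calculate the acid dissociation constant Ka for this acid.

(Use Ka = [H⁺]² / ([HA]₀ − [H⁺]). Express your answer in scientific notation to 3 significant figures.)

[H⁺] = 10^(−pH) = 10^(−1.94) = 1.148e-02 M. For HA ⇌ H⁺ + A⁻, Ka = [H⁺][A⁻]/[HA] = [H⁺]² / ([HA]₀ − [H⁺]) = (1.148e-02)² / (0.259 − 1.148e-02) = 5.33e-04.

K_a = 5.33e-04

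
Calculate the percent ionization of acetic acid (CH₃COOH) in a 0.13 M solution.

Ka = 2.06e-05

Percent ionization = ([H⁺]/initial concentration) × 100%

Using Ka equilibrium: x² + Ka×x - Ka×C = 0. Solving: [H⁺] = 1.6262e-03. Percent = (1.6262e-03/0.13) × 100

Percent ionization = 1.25%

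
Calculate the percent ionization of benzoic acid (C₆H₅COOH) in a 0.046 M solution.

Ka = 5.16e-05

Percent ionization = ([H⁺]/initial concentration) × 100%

Using Ka equilibrium: x² + Ka×x - Ka×C = 0. Solving: [H⁺] = 1.5151e-03. Percent = (1.5151e-03/0.046) × 100

Percent ionization = 3.29%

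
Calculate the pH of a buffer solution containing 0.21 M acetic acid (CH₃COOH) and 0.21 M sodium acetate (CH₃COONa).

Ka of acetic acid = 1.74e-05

pKa = -log(1.74e-05) = 4.76. pH = pKa + log([A⁻]/[HA]) = 4.76 + log(0.21/0.21)

pH = 4.76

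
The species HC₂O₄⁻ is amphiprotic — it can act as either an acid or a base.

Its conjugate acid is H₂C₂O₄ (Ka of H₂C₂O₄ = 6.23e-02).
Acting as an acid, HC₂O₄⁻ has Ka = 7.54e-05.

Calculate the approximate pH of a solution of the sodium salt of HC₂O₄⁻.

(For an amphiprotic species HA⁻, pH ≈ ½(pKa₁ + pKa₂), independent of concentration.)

pKa₁ = -log(6.23e-02) = 1.21; pKa₂ = -log(7.54e-05) = 4.12. For an amphiprotic species, pH ≈ ½(pKa₁ + pKa₂) = ½(1.21 + 4.12) = 2.66.

pH = 2.66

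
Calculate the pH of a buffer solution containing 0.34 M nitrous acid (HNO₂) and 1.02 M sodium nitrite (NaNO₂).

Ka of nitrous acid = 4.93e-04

pKa = -log(4.93e-04) = 3.31. pH = pKa + log([A⁻]/[HA]) = 3.31 + log(1.02/0.34)

pH = 3.78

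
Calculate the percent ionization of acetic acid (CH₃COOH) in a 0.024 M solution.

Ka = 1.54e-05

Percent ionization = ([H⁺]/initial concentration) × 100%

Using Ka equilibrium: x² + Ka×x - Ka×C = 0. Solving: [H⁺] = 6.0030e-04. Percent = (6.0030e-04/0.024) × 100

Percent ionization = 2.5%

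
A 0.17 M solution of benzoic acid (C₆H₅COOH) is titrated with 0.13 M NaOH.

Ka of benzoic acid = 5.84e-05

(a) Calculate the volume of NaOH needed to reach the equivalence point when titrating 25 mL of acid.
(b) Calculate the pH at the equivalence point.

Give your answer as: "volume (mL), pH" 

moles acid = 0.17 × 25/1000 = 0.00425 mol; V_base = moles/0.13 × 1000 = 32.7 mL. At equivalence only the conjugate base is present: [A⁻] = 0.00425/0.058 = 7.3667e-02 M. Kb = Kw/Ka = 1.71e-10; [OH⁻] = √(Kb × [A⁻]) = 3.5516e-06; pOH = 5.45; pH = 14 - pOH = 8.55.

V = 32.7 mL, pH = 8.55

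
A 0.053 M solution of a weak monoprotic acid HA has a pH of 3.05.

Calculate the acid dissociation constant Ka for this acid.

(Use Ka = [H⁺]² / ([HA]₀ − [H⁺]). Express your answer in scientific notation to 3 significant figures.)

[H⁺] = 10^(−pH) = 10^(−3.05) = 8.913e-04 M. For HA ⇌ H⁺ + A⁻, Ka = [H⁺][A⁻]/[HA] = [H⁺]² / ([HA]₀ − [H⁺]) = (8.913e-04)² / (0.053 − 8.913e-04) = 1.52e-05.

K_a = 1.52e-05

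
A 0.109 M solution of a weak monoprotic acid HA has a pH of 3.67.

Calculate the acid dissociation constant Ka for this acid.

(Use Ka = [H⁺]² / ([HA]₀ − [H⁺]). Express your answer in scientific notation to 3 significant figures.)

[H⁺] = 10^(−pH) = 10^(−3.67) = 2.138e-04 M. For HA ⇌ H⁺ + A⁻, Ka = [H⁺][A⁻]/[HA] = [H⁺]² / ([HA]₀ − [H⁺]) = (2.138e-04)² / (0.109 − 2.138e-04) = 4.20e-07.

K_a = 4.20e-07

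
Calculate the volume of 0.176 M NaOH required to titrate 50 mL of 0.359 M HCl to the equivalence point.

At equivalence: moles acid = moles base. moles HCl = 0.359 × 50/1000 = 0.01795 mol. V_base = moles / 0.176 × 1000 = 102.0 mL.

V_{base} = 102.0 mL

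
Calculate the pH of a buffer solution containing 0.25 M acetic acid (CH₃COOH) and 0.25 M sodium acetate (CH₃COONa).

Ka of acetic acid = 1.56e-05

pKa = -log(1.56e-05) = 4.81. pH = pKa + log([A⁻]/[HA]) = 4.81 + log(0.25/0.25)

pH = 4.81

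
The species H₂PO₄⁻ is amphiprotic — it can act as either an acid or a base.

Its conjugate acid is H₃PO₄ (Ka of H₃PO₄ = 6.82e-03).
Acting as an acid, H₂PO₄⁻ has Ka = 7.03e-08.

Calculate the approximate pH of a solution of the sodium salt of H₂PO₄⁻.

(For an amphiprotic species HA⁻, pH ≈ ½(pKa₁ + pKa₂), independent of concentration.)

pKa₁ = -log(6.82e-03) = 2.17; pKa₂ = -log(7.03e-08) = 7.15. For an amphiprotic species, pH ≈ ½(pKa₁ + pKa₂) = ½(2.17 + 7.15) = 4.66.

pH = 4.66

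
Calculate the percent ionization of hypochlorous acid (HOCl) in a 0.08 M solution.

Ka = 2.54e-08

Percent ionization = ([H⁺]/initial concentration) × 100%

Using Ka equilibrium: x² + Ka×x - Ka×C = 0. Solving: [H⁺] = 4.5065e-05. Percent = (4.5065e-05/0.08) × 100

Percent ionization = 0.0563%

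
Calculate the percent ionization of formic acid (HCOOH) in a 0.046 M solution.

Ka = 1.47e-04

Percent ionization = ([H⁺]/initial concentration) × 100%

Using Ka equilibrium: x² + Ka×x - Ka×C = 0. Solving: [H⁺] = 2.5279e-03. Percent = (2.5279e-03/0.046) × 100

Percent ionization = 5.5%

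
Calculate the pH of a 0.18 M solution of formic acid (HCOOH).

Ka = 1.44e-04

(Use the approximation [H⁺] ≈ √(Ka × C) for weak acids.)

[H⁺] = √(Ka × C) = √(1.44e-04 × 0.18) = 5.0912e-03. pH = -log(5.0912e-03)

pH = 2.29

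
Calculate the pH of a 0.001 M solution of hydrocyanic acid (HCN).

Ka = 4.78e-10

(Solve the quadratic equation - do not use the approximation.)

x² + Ka×x - Ka×C = 0. Using quadratic formula: [H⁺] = 6.9114e-07

pH = 6.16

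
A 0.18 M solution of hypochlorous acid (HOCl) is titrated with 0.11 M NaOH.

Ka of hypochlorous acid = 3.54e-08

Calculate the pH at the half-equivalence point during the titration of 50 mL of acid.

At half-equivalence [HA] = [A⁻], so Henderson-Hasselbalch gives pH = pKa = -log(3.54e-08) = 7.45.

pH = pKa = 7.45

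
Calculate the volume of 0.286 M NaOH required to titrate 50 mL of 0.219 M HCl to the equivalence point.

At equivalence: moles acid = moles base. moles HCl = 0.219 × 50/1000 = 0.01095 mol. V_base = moles / 0.286 × 1000 = 38.3 mL.

V_{base} = 38.3 mL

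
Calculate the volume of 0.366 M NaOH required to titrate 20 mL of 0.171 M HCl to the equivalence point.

At equivalence: moles acid = moles base. moles HCl = 0.171 × 20/1000 = 0.00342 mol. V_base = moles / 0.366 × 1000 = 9.3 mL.

V_{base} = 9.3 mL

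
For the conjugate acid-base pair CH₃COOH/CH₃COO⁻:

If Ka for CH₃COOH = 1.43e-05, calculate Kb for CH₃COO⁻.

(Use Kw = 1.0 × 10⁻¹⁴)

For a conjugate pair Ka × Kb = Kw, so Kb = Kw/Ka = 1.0 × 10⁻¹⁴ / 1.43e-05 = 6.99e-10.

K_b = 6.99e-10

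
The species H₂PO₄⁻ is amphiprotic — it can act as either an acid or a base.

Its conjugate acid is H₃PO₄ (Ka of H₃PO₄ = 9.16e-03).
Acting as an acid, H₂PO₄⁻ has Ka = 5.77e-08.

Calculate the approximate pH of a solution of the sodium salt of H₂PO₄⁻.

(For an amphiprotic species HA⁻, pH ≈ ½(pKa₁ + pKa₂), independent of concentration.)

pKa₁ = -log(9.16e-03) = 2.04; pKa₂ = -log(5.77e-08) = 7.24. For an amphiprotic species, pH ≈ ½(pKa₁ + pKa₂) = ½(2.04 + 7.24) = 4.64.

pH = 4.64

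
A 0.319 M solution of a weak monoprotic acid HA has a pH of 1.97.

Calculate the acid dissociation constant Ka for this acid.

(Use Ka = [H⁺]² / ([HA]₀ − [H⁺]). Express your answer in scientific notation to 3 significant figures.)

[H⁺] = 10^(−pH) = 10^(−1.97) = 1.072e-02 M. For HA ⇌ H⁺ + A⁻, Ka = [H⁺][A⁻]/[HA] = [H⁺]² / ([HA]₀ − [H⁺]) = (1.072e-02)² / (0.319 − 1.072e-02) = 3.72e-04.

K_a = 3.72e-04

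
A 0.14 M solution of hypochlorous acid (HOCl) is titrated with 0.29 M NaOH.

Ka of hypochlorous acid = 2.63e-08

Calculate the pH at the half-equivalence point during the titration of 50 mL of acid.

At half-equivalence [HA] = [A⁻], so Henderson-Hasselbalch gives pH = pKa = -log(2.63e-08) = 7.58.

pH = pKa = 7.58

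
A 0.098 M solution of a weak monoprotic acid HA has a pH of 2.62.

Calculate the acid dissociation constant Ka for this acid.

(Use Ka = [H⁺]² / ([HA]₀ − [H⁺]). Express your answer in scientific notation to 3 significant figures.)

[H⁺] = 10^(−pH) = 10^(−2.62) = 2.399e-03 M. For HA ⇌ H⁺ + A⁻, Ka = [H⁺][A⁻]/[HA] = [H⁺]² / ([HA]₀ − [H⁺]) = (2.399e-03)² / (0.098 − 2.399e-03) = 6.02e-05.

K_a = 6.02e-05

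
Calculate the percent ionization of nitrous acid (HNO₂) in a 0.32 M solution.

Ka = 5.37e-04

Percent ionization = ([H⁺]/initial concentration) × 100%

Using Ka equilibrium: x² + Ka×x - Ka×C = 0. Solving: [H⁺] = 1.2843e-02. Percent = (1.2843e-02/0.32) × 100

Percent ionization = 4.01%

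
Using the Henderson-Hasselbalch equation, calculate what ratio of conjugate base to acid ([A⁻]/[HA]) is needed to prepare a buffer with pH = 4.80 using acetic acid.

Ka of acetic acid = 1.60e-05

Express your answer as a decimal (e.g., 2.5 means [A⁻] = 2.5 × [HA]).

pKa = -log(1.60e-05) = 4.7959. pH = pKa + log([A⁻]/[HA]), so log([A⁻]/[HA]) = pH − pKa = 4.80 − 4.7959 = 0.0041. [A⁻]/[HA] = 10^(0.0041) = 1.01

[A⁻]/[HA] = 1.01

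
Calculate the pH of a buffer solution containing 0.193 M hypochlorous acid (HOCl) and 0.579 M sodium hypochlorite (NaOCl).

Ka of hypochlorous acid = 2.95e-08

pKa = -log(2.95e-08) = 7.53. pH = pKa + log([A⁻]/[HA]) = 7.53 + log(0.579/0.193)

pH = 8.01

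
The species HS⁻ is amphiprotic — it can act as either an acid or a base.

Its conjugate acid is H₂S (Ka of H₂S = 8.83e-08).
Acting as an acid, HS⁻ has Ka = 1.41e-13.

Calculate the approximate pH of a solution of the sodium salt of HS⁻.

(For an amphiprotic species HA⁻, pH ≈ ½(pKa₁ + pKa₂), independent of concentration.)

pKa₁ = -log(8.83e-08) = 7.05; pKa₂ = -log(1.41e-13) = 12.85. For an amphiprotic species, pH ≈ ½(pKa₁ + pKa₂) = ½(7.05 + 12.85) = 9.95.

pH = 9.95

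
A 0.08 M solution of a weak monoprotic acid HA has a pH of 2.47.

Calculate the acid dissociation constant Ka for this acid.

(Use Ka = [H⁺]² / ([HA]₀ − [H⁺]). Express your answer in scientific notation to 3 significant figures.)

[H⁺] = 10^(−pH) = 10^(−2.47) = 3.388e-03 M. For HA ⇌ H⁺ + A⁻, Ka = [H⁺][A⁻]/[HA] = [H⁺]² / ([HA]₀ − [H⁺]) = (3.388e-03)² / (0.08 − 3.388e-03) = 1.50e-04.

K_a = 1.50e-04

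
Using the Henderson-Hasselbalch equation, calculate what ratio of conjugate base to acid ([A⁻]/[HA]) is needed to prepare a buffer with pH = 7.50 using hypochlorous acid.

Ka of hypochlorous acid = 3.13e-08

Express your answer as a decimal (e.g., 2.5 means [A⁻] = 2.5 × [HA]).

pKa = -log(3.13e-08) = 7.5045. pH = pKa + log([A⁻]/[HA]), so log([A⁻]/[HA]) = pH − pKa = 7.50 − 7.5045 = -0.0045. [A⁻]/[HA] = 10^(-0.0045) = 0.990

[A⁻]/[HA] = 0.990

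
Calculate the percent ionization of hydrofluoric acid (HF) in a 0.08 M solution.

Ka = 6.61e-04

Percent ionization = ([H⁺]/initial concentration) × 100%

Using Ka equilibrium: x² + Ka×x - Ka×C = 0. Solving: [H⁺] = 6.9489e-03. Percent = (6.9489e-03/0.08) × 100

Percent ionization = 8.69%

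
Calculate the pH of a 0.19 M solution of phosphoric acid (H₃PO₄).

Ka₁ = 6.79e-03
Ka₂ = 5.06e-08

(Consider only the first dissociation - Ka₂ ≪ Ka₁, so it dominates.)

First dissociation dominates. From Ka₁ = [H⁺][HA⁻]/[H₂A], x² + Ka₁·x − Ka₁·C = 0 with C = 0.19 M and Ka₁ = 6.79e-03. Solving: [H⁺] = (−Ka₁ + √(Ka₁² + 4·Ka₁·C)) / 2 = 3.2683e-02 M. pH = -log(3.2683e-02) = 1.49.

pH = 1.49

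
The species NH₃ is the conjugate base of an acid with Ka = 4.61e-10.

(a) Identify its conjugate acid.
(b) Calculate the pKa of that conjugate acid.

(a) The conjugate acid is formed by adding one H⁺ to NH₃, giving NH₄⁺. (b) pKa = -log(Ka) = -log(4.61e-10) = 9.34.

Conjugate acid: NH₄⁺; pK_a = 9.34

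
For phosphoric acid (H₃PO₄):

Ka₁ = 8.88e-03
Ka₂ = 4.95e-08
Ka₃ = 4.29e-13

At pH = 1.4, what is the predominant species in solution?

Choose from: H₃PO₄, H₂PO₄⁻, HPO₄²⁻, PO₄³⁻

pKa₁ = 2.05, pKa₂ = 7.31, pKa₃ = 12.37. For a polyprotic acid the predominant species crosses at each pKa: below pKa_n the protonated form dominates, above it the deprotonated form does. At pH = 1.4, the predominant species is H₃PO₄.

H₃PO₄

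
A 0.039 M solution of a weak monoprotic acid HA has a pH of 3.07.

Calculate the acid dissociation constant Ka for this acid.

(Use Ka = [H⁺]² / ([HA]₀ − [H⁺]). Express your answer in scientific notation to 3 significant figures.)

[H⁺] = 10^(−pH) = 10^(−3.07) = 8.511e-04 M. For HA ⇌ H⁺ + A⁻, Ka = [H⁺][A⁻]/[HA] = [H⁺]² / ([HA]₀ − [H⁺]) = (8.511e-04)² / (0.039 − 8.511e-04) = 1.90e-05.

K_a = 1.90e-05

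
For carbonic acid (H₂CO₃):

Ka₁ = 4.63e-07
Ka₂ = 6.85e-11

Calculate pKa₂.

pKa₂ = -log(Ka₂) = -log(6.85e-11) = 10.16.

pK_{a2} = 10.16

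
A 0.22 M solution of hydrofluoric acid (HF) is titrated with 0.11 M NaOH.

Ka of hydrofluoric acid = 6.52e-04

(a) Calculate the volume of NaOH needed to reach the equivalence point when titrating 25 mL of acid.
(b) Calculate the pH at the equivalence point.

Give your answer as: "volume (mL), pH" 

moles acid = 0.22 × 25/1000 = 0.0055 mol; V_base = moles/0.11 × 1000 = 50.0 mL. At equivalence only the conjugate base is present: [A⁻] = 0.0055/0.075 = 7.3333e-02 M. Kb = Kw/Ka = 1.53e-11; [OH⁻] = √(Kb × [A⁻]) = 1.0605e-06; pOH = 5.97; pH = 14 - pOH = 8.03.

V = 50.0 mL, pH = 8.03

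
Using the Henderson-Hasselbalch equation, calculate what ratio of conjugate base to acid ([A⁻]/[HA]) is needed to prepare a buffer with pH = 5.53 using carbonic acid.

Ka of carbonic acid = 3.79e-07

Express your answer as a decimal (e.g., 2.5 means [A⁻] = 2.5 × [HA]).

pKa = -log(3.79e-07) = 6.4214. pH = pKa + log([A⁻]/[HA]), so log([A⁻]/[HA]) = pH − pKa = 5.53 − 6.4214 = -0.8914. [A⁻]/[HA] = 10^(-0.8914) = 0.128

[A⁻]/[HA] = 0.128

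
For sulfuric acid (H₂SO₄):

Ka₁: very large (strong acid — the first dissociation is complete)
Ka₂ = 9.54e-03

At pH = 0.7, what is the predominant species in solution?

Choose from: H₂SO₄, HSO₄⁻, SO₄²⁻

The first dissociation is complete, so H₂SO₄ itself is never the predominant species in water; pKa₂ = -log(9.54e-03) = 2.02. For a polyprotic acid the predominant species crosses at each pKa: below pKa_n the protonated form dominates, above it the deprotonated form does. At pH = 0.7, the predominant species is HSO₄⁻.

HSO₄⁻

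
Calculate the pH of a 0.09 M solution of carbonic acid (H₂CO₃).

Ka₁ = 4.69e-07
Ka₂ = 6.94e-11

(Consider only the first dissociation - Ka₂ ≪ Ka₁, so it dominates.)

First dissociation dominates. From Ka₁ = [H⁺][HA⁻]/[H₂A], x² + Ka₁·x − Ka₁·C = 0 with C = 0.09 M and Ka₁ = 4.69e-07. Solving: [H⁺] = (−Ka₁ + √(Ka₁² + 4·Ka₁·C)) / 2 = 2.0522e-04 M. pH = -log(2.0522e-04) = 3.69.

pH = 3.69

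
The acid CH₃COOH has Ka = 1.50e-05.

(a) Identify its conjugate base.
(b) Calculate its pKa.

(a) The conjugate base is formed by removing one H⁺ from CH₃COOH, giving CH₃COO⁻. (b) pKa = -log(Ka) = -log(1.50e-05) = 4.82.

Conjugate base: CH₃COO⁻; pK_a = 4.82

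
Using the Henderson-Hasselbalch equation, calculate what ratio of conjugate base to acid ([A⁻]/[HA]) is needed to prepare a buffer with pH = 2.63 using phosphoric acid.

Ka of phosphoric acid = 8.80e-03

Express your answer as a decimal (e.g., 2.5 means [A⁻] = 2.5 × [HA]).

pKa = -log(8.80e-03) = 2.0555. pH = pKa + log([A⁻]/[HA]), so log([A⁻]/[HA]) = pH − pKa = 2.63 − 2.0555 = 0.5745. [A⁻]/[HA] = 10^(0.5745) = 3.75

[A⁻]/[HA] = 3.75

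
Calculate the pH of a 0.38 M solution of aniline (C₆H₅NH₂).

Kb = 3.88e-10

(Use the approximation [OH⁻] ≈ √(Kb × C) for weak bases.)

[OH⁻] = √(Kb × C) = √(3.88e-10 × 0.38) = 1.2142e-05. pOH = 4.92, pH = 14 - pOH

pH = 9.08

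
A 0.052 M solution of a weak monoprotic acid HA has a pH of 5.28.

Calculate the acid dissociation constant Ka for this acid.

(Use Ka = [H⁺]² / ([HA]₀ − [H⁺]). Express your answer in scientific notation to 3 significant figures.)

[H⁺] = 10^(−pH) = 10^(−5.28) = 5.248e-06 M. For HA ⇌ H⁺ + A⁻, Ka = [H⁺][A⁻]/[HA] = [H⁺]² / ([HA]₀ − [H⁺]) = (5.248e-06)² / (0.052 − 5.248e-06) = 5.30e-10.

K_a = 5.30e-10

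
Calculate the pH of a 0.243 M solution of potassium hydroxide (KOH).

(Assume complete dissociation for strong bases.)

[OH⁻] = 0.243 M for strong base. pOH = -log[OH⁻] = 0.61, pH = 14 - pOH

pH = 13.39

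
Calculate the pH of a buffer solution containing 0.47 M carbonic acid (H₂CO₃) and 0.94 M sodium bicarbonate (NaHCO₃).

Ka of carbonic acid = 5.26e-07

pKa = -log(5.26e-07) = 6.28. pH = pKa + log([A⁻]/[HA]) = 6.28 + log(0.94/0.47)

pH = 6.58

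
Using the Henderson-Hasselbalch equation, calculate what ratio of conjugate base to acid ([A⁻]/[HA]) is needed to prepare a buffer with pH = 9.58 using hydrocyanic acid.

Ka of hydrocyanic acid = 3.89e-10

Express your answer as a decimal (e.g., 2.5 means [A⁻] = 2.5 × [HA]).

pKa = -log(3.89e-10) = 9.4101. pH = pKa + log([A⁻]/[HA]), so log([A⁻]/[HA]) = pH − pKa = 9.58 − 9.4101 = 0.1699. [A⁻]/[HA] = 10^(0.1699) = 1.48

[A⁻]/[HA] = 1.48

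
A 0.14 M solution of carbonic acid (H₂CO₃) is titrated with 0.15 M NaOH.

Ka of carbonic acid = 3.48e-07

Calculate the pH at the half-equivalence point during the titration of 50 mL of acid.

At half-equivalence [HA] = [A⁻], so Henderson-Hasselbalch gives pH = pKa = -log(3.48e-07) = 6.46.

pH = pKa = 6.46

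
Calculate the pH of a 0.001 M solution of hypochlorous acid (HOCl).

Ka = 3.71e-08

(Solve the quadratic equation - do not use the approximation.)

x² + Ka×x - Ka×C = 0. Using quadratic formula: [H⁺] = 6.0725e-06

pH = 5.22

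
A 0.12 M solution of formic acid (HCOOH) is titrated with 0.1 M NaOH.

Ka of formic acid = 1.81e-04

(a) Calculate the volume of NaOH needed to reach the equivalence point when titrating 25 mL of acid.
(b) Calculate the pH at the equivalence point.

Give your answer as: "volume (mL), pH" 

moles acid = 0.12 × 25/1000 = 0.003 mol; V_base = moles/0.1 × 1000 = 30.0 mL. At equivalence only the conjugate base is present: [A⁻] = 0.003/0.055 = 5.4545e-02 M. Kb = Kw/Ka = 5.52e-11; [OH⁻] = √(Kb × [A⁻]) = 1.7360e-06; pOH = 5.76; pH = 14 - pOH = 8.24.

V = 30.0 mL, pH = 8.24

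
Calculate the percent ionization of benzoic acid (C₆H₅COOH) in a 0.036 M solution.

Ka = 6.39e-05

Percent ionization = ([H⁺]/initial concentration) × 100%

Using Ka equilibrium: x² + Ka×x - Ka×C = 0. Solving: [H⁺] = 1.4851e-03. Percent = (1.4851e-03/0.036) × 100

Percent ionization = 4.13%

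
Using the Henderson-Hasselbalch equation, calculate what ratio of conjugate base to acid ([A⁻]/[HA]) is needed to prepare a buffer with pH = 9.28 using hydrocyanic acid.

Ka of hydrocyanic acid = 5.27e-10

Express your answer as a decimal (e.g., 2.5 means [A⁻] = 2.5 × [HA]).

pKa = -log(5.27e-10) = 9.2782. pH = pKa + log([A⁻]/[HA]), so log([A⁻]/[HA]) = pH − pKa = 9.28 − 9.2782 = 0.0018. [A⁻]/[HA] = 10^(0.0018) = 1.00

[A⁻]/[HA] = 1.00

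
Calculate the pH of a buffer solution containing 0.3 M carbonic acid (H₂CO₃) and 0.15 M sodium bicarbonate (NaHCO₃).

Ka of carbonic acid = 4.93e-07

pKa = -log(4.93e-07) = 6.31. pH = pKa + log([A⁻]/[HA]) = 6.31 + log(0.15/0.3)

pH = 6.01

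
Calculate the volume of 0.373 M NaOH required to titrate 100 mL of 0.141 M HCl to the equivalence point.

At equivalence: moles acid = moles base. moles HCl = 0.141 × 100/1000 = 0.0141 mol. V_base = moles / 0.373 × 1000 = 37.8 mL.

V_{base} = 37.8 mL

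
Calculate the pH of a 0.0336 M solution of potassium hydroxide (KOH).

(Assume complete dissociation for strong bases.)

[OH⁻] = 0.0336 M for strong base. pOH = -log[OH⁻] = 1.47, pH = 14 - pOH

pH = 12.53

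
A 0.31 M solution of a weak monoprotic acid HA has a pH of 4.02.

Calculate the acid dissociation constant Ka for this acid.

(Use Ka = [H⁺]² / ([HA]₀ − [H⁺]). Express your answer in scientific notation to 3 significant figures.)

[H⁺] = 10^(−pH) = 10^(−4.02) = 9.550e-05 M. For HA ⇌ H⁺ + A⁻, Ka = [H⁺][A⁻]/[HA] = [H⁺]² / ([HA]₀ − [H⁺]) = (9.550e-05)² / (0.31 − 9.550e-05) = 2.94e-08.

K_a = 2.94e-08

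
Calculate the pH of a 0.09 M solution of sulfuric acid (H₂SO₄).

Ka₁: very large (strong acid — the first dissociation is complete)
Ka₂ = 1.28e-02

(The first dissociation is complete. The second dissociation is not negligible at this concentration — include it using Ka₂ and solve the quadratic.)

First dissociation is complete: [H⁺]₀ = [HSO₄⁻]₀ = C = 0.09 M. Second dissociation HSO₄⁻ ⇌ H⁺ + SO₄²⁻: let x = [SO₄²⁻]. Ka₂ = (C + x)·x / (C − x) = 1.28e-02 → x² + (C + Ka₂)·x − Ka₂·C = 0 → x² + 0.10280·x − 1.152e-03 = 0. x = (−0.10280 + √(0.10280² + 4 × 1.152e-03)) / 2 = 1.0195e-02 M. [H⁺] = C + x = 0.09 + 1.0195e-02 = 1.0020e-01 M. pH = -log(1.0020e-01) = 1.00.

pH = 1.00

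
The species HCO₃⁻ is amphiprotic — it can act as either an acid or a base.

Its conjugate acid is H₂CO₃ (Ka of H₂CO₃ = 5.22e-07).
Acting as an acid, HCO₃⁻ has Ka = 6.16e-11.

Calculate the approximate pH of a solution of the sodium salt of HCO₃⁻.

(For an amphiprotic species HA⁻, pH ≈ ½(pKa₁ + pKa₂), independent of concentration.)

pKa₁ = -log(5.22e-07) = 6.28; pKa₂ = -log(6.16e-11) = 10.21. For an amphiprotic species, pH ≈ ½(pKa₁ + pKa₂) = ½(6.28 + 10.21) = 8.25.

pH = 8.25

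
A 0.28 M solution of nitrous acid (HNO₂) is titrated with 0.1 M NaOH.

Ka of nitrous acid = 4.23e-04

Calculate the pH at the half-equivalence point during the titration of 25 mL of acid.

At half-equivalence [HA] = [A⁻], so Henderson-Hasselbalch gives pH = pKa = -log(4.23e-04) = 3.37.

pH = pKa = 3.37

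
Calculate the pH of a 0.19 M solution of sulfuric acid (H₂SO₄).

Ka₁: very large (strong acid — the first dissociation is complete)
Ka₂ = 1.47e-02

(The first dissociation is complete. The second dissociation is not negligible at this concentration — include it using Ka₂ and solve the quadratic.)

First dissociation is complete: [H⁺]₀ = [HSO₄⁻]₀ = C = 0.19 M. Second dissociation HSO₄⁻ ⇌ H⁺ + SO₄²⁻: let x = [SO₄²⁻]. Ka₂ = (C + x)·x / (C − x) = 1.47e-02 → x² + (C + Ka₂)·x − Ka₂·C = 0 → x² + 0.20470·x − 2.793e-03 = 0. x = (−0.20470 + √(0.20470² + 4 × 2.793e-03)) / 2 = 1.2839e-02 M. [H⁺] = C + x = 0.19 + 1.2839e-02 = 2.0284e-01 M. pH = -log(2.0284e-01) = 0.69.

pH = 0.69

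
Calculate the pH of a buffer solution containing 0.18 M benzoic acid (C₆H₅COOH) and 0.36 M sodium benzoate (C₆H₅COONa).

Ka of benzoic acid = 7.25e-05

pKa = -log(7.25e-05) = 4.14. pH = pKa + log([A⁻]/[HA]) = 4.14 + log(0.36/0.18)

pH = 4.44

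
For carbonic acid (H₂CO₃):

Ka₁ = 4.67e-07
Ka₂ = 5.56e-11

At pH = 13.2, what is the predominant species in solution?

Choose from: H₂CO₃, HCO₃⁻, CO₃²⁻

pKa₁ = 6.33, pKa₂ = 10.25. For a polyprotic acid the predominant species crosses at each pKa: below pKa_n the protonated form dominates, above it the deprotonated form does. At pH = 13.2, the predominant species is CO₃²⁻.

CO₃²⁻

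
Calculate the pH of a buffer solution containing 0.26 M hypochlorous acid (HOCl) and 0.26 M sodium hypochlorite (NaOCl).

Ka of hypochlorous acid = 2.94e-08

pKa = -log(2.94e-08) = 7.53. pH = pKa + log([A⁻]/[HA]) = 7.53 + log(0.26/0.26)

pH = 7.53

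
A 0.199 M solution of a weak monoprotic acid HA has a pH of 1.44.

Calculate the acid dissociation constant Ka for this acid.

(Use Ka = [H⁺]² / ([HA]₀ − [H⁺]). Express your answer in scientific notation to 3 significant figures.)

[H⁺] = 10^(−pH) = 10^(−1.44) = 3.631e-02 M. For HA ⇌ H⁺ + A⁻, Ka = [H⁺][A⁻]/[HA] = [H⁺]² / ([HA]₀ − [H⁺]) = (3.631e-02)² / (0.199 − 3.631e-02) = 8.10e-03.

K_a = 8.10e-03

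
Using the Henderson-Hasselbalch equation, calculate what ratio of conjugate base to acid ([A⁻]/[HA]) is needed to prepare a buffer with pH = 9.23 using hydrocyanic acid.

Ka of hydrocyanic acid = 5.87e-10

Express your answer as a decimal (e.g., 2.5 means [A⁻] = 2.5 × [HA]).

pKa = -log(5.87e-10) = 9.2314. pH = pKa + log([A⁻]/[HA]), so log([A⁻]/[HA]) = pH − pKa = 9.23 − 9.2314 = -0.0014. [A⁻]/[HA] = 10^(-0.0014) = 0.997

[A⁻]/[HA] = 0.997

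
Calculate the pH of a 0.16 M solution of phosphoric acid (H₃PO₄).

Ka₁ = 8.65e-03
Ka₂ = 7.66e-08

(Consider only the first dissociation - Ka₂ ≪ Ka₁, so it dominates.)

First dissociation dominates. From Ka₁ = [H⁺][HA⁻]/[H₂A], x² + Ka₁·x − Ka₁·C = 0 with C = 0.16 M and Ka₁ = 8.65e-03. Solving: [H⁺] = (−Ka₁ + √(Ka₁² + 4·Ka₁·C)) / 2 = 3.3128e-02 M. pH = -log(3.3128e-02) = 1.48.

pH = 1.48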